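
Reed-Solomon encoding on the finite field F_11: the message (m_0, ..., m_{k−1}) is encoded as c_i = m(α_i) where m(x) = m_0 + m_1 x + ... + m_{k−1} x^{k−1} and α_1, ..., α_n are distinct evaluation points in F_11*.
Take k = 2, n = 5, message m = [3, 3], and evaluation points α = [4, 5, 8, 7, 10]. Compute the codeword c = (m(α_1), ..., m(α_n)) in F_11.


c = [4, 7, 5, 2, 0]

Message polynomial: m(x) = 3 + 3·x (mod 11).
For each evaluation point α_i, compute m(α_i) mod 11:
  α_1 = 4: Horner steps 3 → 4, so m(4) = 4.
  α_2 = 5: Horner steps 3 → 7, so m(5) = 7.
  α_3 = 8: Horner steps 3 → 5, so m(8) = 5.
  α_4 = 7: Horner steps 3 → 2, so m(7) = 2.
  α_5 = 10: Horner steps 3 → 0, so m(10) = 0.
Codeword c = [4, 7, 5, 2, 0] ∈ F_11^5.


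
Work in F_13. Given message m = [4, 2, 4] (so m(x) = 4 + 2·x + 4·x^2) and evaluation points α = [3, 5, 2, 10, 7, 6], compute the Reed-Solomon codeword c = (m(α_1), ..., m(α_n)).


c = [7, 10, 11, 8, 6, 4]

Message polynomial: m(x) = 4 + 2·x + 4·x^2 (mod 13).
For each evaluation point α_i, compute m(α_i) mod 13:
  α_1 = 3: Horner steps 4 → 1 → 7, so m(3) = 7.
  α_2 = 5: Horner steps 4 → 9 → 10, so m(5) = 10.
  α_3 = 2: Horner steps 4 → 10 → 11, so m(2) = 11.
  α_4 = 10: Horner steps 4 → 3 → 8, so m(10) = 8.
  α_5 = 7: Horner steps 4 → 4 → 6, so m(7) = 6.
  α_6 = 6: Horner steps 4 → 0 → 4, so m(6) = 4.
Codeword c = [7, 10, 11, 8, 6, 4] ∈ F_13^6.


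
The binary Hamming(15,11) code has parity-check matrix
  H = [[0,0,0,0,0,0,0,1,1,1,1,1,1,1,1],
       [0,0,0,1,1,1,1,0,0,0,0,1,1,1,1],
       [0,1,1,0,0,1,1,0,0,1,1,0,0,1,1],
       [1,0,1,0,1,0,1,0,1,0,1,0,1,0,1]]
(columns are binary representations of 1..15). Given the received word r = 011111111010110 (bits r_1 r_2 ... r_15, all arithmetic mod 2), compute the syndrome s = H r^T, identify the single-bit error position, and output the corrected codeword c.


s = (1, 0, 0, 0)^T, error position = 8, corrected codeword c = 011111101010110

Compute s = H r^T mod 2 one row at a time:
  s_1 = 1 + 1 + 0 + 1 + 0 + 1 + 1 + 0 = 5 ≡ 1 (mod 2).
  s_2 = 1 + 1 + 1 + 1 + 0 + 1 + 1 + 0 = 6 ≡ 0 (mod 2).
  s_3 = 1 + 1 + 1 + 1 + 0 + 1 + 1 + 0 = 6 ≡ 0 (mod 2).
  s_4 = 0 + 1 + 1 + 1 + 1 + 1 + 1 + 0 = 6 ≡ 0 (mod 2).
s = (1, 0, 0, 0)^T — this equals column 8 of H (binary 1000), so error is at position 8.
Correct: flip bit 8 of r = 011111111010110 to get c = 011111101010110.


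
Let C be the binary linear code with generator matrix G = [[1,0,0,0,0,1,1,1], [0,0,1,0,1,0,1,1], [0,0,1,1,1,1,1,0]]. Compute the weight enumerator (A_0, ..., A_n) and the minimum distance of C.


Weight distribution: A_0 = 1, A_3 = 2, A_4 = 3, A_5 = 2. Minimum distance d = 3.

Enumerate all 2^3 = 8 messages m ∈ F_2^3.
For each, compute codeword c = mG in F_2^8, then tally its weight.
  m = 000 → c = 00000000, weight = 0.
  m = 100 → c = 10000111, weight = 4.
  m = 010 → c = 00101011, weight = 4.
  m = 110 → c = 10101100, weight = 4.
  m = 001 → c = 00111110, weight = 5.
  m = 101 → c = 10111001, weight = 5.
  m = 011 → c = 00010101, weight = 3.
  m = 111 → c = 10010010, weight = 3.
Tally weights:
  weight 0: 1 codewords.
  weight 3: 2 codewords.
  weight 4: 3 codewords.
  weight 5: 2 codewords.
Minimum distance d = smallest w > 0 with A_w > 0 = 3.
Sanity: Σ A_w = 8 = 2^3 = 8 ✓.


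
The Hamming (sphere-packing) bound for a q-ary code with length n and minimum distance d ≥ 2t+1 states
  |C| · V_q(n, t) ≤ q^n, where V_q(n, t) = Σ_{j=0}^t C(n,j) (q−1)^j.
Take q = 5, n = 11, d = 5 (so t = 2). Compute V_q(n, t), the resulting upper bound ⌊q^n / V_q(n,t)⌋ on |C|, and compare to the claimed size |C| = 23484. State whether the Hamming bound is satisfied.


V_q(n, t) = 925, q^n = 48828125, Hamming bound = 52787, |C| = 23484 ≤ bound (satisfied).

Step 1: Compute V_q(n, t) = Σ_{j=0}^2 C(n, j) (q−1)^j.
  j = 0: C(11,0)·(4)^0 = 1·1 = 1.
  j = 1: C(11,1)·(4)^1 = 11·4 = 44.
  j = 2: C(11,2)·(4)^2 = 55·16 = 880.
  V_q(n, t) = 1 + 44 + 880 = 925.
Step 2: q^n = 5^11 = 48828125.
Step 3: Hamming bound ⌊q^n / V_q(n,t)⌋ = ⌊48828125/925⌋ = 52787.
Step 4: Compare |C| = 23484 to 52787: satisfied.
The claimed |C| lies below the Hamming bound.


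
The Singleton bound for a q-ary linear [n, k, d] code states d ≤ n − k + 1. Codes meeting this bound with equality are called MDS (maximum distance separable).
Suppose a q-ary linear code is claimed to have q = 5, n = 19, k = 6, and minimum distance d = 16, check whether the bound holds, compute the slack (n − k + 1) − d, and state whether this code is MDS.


Singleton RHS = n − k + 1 = 14, slack = -2, bound violated (no such code; not MDS).

Singleton bound: d ≤ n − k + 1.
Here n = 19, k = 6, so n − k + 1 = 14.
Given d = 16, check d ≤ 14: NO.
Slack = (n − k + 1) − d = -2.
The slack is negative: d = 16 exceeds n − k + 1 = 14 by 2, so the Singleton bound is violated and no linear [19, 6, 16]_5 code can exist. In particular it is not MDS (MDS requires d = n − k + 1 exactly).
Description: the claimed parameters are [19, 6, 16]_5; such a code would be impossible (violates the Singleton bound).


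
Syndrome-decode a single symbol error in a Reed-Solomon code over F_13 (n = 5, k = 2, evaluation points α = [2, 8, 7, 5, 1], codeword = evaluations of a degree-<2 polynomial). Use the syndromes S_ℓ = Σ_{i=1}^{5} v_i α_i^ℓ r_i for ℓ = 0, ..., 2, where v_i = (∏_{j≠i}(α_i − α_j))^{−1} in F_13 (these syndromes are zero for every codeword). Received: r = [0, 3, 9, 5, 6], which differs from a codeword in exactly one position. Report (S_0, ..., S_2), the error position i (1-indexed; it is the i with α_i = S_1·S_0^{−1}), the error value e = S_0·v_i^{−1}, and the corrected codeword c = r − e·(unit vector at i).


S = (7, 9, 6), error at position 4, error magnitude e = 10, c = [0, 3, 9, 8, 6].

Step 1: column multipliers v_i = (∏_{j≠i}(α_i − α_j))^{−1} mod 13.
  i = 1 (α = 2): (2−8)(2−7)(2−5)(2−1) = (−6)·(−5)·(−3)·1 = −90 ≡ 1, so v_1 = 1^{−1} = 1 (mod 13).
  i = 2 (α = 8): (8−2)(8−7)(8−5)(8−1) = 6·1·3·7 = 126 ≡ 9, so v_2 = 9^{−1} = 3 (mod 13).
  i = 3 (α = 7): (7−2)(7−8)(7−5)(7−1) = 5·(−1)·2·6 = −60 ≡ 5, so v_3 = 5^{−1} = 8 (mod 13).
  i = 4 (α = 5): (5−2)(5−8)(5−7)(5−1) = 3·(−3)·(−2)·4 = 72 ≡ 7, so v_4 = 7^{−1} = 2 (mod 13).
  i = 5 (α = 1): (1−2)(1−8)(1−7)(1−5) = (−1)·(−7)·(−6)·(−4) = 168 ≡ 12, so v_5 = 12^{−1} = 12 (mod 13).
  v = [1, 3, 8, 2, 12].
Step 2: syndromes of r = [0, 3, 9, 5, 6] (all sums mod 13).
  S_0 = Σ v_i r_i = 1·0 + 3·3 + 8·9 + 2·5 + 12·6 = 163 ≡ 7.
  S_1 = Σ v_i α_i r_i = 1·2·0 + 3·8·3 + 8·7·9 + 2·5·5 + 12·1·6 = 698 ≡ 9.
  α_i^2 mod 13 = [4, 12, 10, 12, 1].
  S_2 = Σ v_i α_i^2 r_i = 1·4·0 + 3·12·3 + 8·10·9 + 2·12·5 + 12·1·6 = 1020 ≡ 6.
  S = (7, 9, 6) ≠ 0, so r is not a codeword (an error is present).
Step 3: locate the error. For a single error e at position i, S_ℓ = v_i·e·α_i^ℓ, so α_err = S_1/S_0.
  S_0^{−1} = 7^{−1} = 2 (mod 13), so α_err = 9·2 = 18 ≡ 5 = α_4. Error position i = 4.
  Consistency check: S_2/S_1 = 6·3 = 18 ≡ 5 = α_err ✓ (single-error assumption holds).
Step 4: error magnitude e = S_0/v_4 = S_0·∏_{j≠4}(α_4 − α_j) = 7·7 = 49 ≡ 10 (mod 13).
Step 5: correct position 4: c_4 = r_4 − e = 5 − 10 ≡ 8 (mod 13). Hence c = [0, 3, 9, 8, 6].
  Check: interpolating c through the α_i gives m(x) = 12 + 7·x (degree < 2) with m(α_i) = c_i for every i, so c is indeed a codeword.


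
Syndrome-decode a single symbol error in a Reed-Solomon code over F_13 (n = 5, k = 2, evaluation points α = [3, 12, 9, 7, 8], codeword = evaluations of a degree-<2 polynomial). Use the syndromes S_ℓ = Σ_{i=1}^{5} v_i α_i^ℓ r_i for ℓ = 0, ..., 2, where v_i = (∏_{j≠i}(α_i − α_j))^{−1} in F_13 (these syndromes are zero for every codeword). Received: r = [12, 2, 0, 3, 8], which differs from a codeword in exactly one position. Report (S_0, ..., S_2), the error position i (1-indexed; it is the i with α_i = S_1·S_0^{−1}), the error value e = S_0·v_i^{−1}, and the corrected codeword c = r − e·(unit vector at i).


S = (3, 9, 1), error at position 1, error magnitude e = 3, c = [9, 2, 0, 3, 8].

Step 1: column multipliers v_i = (∏_{j≠i}(α_i − α_j))^{−1} mod 13.
  i = 1 (α = 3): (3−12)(3−9)(3−7)(3−8) = (−9)·(−6)·(−4)·(−5) = 1080 ≡ 1, so v_1 = 1^{−1} = 1 (mod 13).
  i = 2 (α = 12): (12−3)(12−9)(12−7)(12−8) = 9·3·5·4 = 540 ≡ 7, so v_2 = 7^{−1} = 2 (mod 13).
  i = 3 (α = 9): (9−3)(9−12)(9−7)(9−8) = 6·(−3)·2·1 = −36 ≡ 3, so v_3 = 3^{−1} = 9 (mod 13).
  i = 4 (α = 7): (7−3)(7−12)(7−9)(7−8) = 4·(−5)·(−2)·(−1) = −40 ≡ 12, so v_4 = 12^{−1} = 12 (mod 13).
  i = 5 (α = 8): (8−3)(8−12)(8−9)(8−7) = 5·(−4)·(−1)·1 = 20 ≡ 7, so v_5 = 7^{−1} = 2 (mod 13).
  v = [1, 2, 9, 12, 2].
Step 2: syndromes of r = [12, 2, 0, 3, 8] (all sums mod 13).
  S_0 = Σ v_i r_i = 1·12 + 2·2 + 9·0 + 12·3 + 2·8 = 68 ≡ 3.
  S_1 = Σ v_i α_i r_i = 1·3·12 + 2·12·2 + 9·9·0 + 12·7·3 + 2·8·8 = 464 ≡ 9.
  α_i^2 mod 13 = [9, 1, 3, 10, 12].
  S_2 = Σ v_i α_i^2 r_i = 1·9·12 + 2·1·2 + 9·3·0 + 12·10·3 + 2·12·8 = 664 ≡ 1.
  S = (3, 9, 1) ≠ 0, so r is not a codeword (an error is present).
Step 3: locate the error. For a single error e at position i, S_ℓ = v_i·e·α_i^ℓ, so α_err = S_1/S_0.
  S_0^{−1} = 3^{−1} = 9 (mod 13), so α_err = 9·9 = 81 ≡ 3 = α_1. Error position i = 1.
  Consistency check: S_2/S_1 = 1·3 = 3 ≡ 3 = α_err ✓ (single-error assumption holds).
Step 4: error magnitude e = S_0/v_1 = S_0·∏_{j≠1}(α_1 − α_j) = 3·1 = 3 ≡ 3 (mod 13).
Step 5: correct position 1: c_1 = r_1 − e = 12 − 3 ≡ 9 (mod 13). Hence c = [9, 2, 0, 3, 8].
  Check: interpolating c through the α_i gives m(x) = 7 + 5·x (degree < 2) with m(α_i) = c_i for every i, so c is indeed a codeword.


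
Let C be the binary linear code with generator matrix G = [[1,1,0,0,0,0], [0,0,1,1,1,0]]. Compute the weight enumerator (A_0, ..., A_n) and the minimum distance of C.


Weight distribution: A_0 = 1, A_2 = 1, A_3 = 1, A_5 = 1. Minimum distance d = 2.

Enumerate all 2^2 = 4 messages m ∈ F_2^2.
For each, compute codeword c = mG in F_2^6, then tally its weight.
  m = 00 → c = 000000, weight = 0.
  m = 10 → c = 110000, weight = 2.
  m = 01 → c = 001110, weight = 3.
  m = 11 → c = 111110, weight = 5.
Tally weights:
  weight 0: 1 codewords.
  weight 2: 1 codewords.
  weight 3: 1 codewords.
  weight 5: 1 codewords.
Minimum distance d = smallest w > 0 with A_w > 0 = 2.
Sanity: Σ A_w = 4 = 2^2 = 4 ✓.


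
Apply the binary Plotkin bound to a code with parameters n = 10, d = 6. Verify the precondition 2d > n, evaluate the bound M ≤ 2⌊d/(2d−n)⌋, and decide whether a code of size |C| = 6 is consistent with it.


Plotkin bound M ≤ 6; given |C| = 6 ≤ bound (satisfied).

Check applicability: 2d = 12, n = 10.
2d − n = 2 > 0, so Plotkin applies.
Compute d/(2d−n) = 6/2 ≈ 3.0000.
⌊d/(2d−n)⌋ = 3.
Plotkin bound: M ≤ 2·3 = 6.
Given |C| = 6, check: satisfied.
This |C| is at the Plotkin bound.


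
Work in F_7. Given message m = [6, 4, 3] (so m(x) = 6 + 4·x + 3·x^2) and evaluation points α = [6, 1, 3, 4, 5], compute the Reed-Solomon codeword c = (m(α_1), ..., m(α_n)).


c = [5, 6, 3, 0, 3]

Message polynomial: m(x) = 6 + 4·x + 3·x^2 (mod 7).
For each evaluation point α_i, compute m(α_i) mod 7:
  α_1 = 6: Horner steps 3 → 1 → 5, so m(6) = 5.
  α_2 = 1: Horner steps 3 → 0 → 6, so m(1) = 6.
  α_3 = 3: Horner steps 3 → 6 → 3, so m(3) = 3.
  α_4 = 4: Horner steps 3 → 2 → 0, so m(4) = 0.
  α_5 = 5: Horner steps 3 → 5 → 3, so m(5) = 3.
Codeword c = [5, 6, 3, 0, 3] ∈ F_7^5.


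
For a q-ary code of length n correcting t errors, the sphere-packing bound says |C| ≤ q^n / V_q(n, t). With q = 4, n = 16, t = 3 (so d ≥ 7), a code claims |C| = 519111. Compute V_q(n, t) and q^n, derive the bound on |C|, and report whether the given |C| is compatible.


V_q(n, t) = 16249, q^n = 4294967296, Hamming bound = 264321, |C| = 519111 > bound (violated).

Step 1: Compute V_q(n, t) = Σ_{j=0}^3 C(n, j) (q−1)^j.
  j = 0: C(16,0)·(3)^0 = 1·1 = 1.
  j = 1: C(16,1)·(3)^1 = 16·3 = 48.
  j = 2: C(16,2)·(3)^2 = 120·9 = 1080.
  j = 3: C(16,3)·(3)^3 = 560·27 = 15120.
  V_q(n, t) = 1 + 48 + 1080 + 15120 = 16249.
Step 2: q^n = 4^16 = 4294967296.
Step 3: Hamming bound ⌊q^n / V_q(n,t)⌋ = ⌊4294967296/16249⌋ = 264321.
Step 4: Compare |C| = 519111 to 264321: violated.
The claimed |C| lies above the Hamming bound, so no 4-ary code of length 16 with d ≥ 7 can have 519111 codewords.


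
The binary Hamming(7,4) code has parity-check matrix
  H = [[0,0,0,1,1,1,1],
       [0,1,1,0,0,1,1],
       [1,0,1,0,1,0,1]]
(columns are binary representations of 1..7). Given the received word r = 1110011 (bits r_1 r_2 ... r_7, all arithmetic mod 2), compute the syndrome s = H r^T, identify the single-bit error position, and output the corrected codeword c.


s = (0, 0, 1)^T, error position = 1, corrected codeword c = 0110011

Compute s = H r^T mod 2 one row at a time:
  s_1 = 0 + 0 + 1 + 1 = 2 ≡ 0 (mod 2).
  s_2 = 1 + 1 + 1 + 1 = 4 ≡ 0 (mod 2).
  s_3 = 1 + 1 + 0 + 1 = 3 ≡ 1 (mod 2).
s = (0, 0, 1)^T — this equals column 1 of H (binary 001), so error is at position 1.
Correct: flip bit 1 of r = 1110011 to get c = 0110011.


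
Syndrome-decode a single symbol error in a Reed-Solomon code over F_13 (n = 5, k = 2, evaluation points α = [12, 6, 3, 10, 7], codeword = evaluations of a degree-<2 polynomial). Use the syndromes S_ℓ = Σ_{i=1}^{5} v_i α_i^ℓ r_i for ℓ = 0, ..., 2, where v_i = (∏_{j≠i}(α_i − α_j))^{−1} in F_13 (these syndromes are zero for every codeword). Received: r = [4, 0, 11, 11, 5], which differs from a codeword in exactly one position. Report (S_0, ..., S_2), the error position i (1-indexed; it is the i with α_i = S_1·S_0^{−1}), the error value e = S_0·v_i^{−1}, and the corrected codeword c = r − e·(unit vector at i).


S = (4, 1, 10), error at position 4, error magnitude e = 4, c = [4, 0, 11, 7, 5].

Step 1: column multipliers v_i = (∏_{j≠i}(α_i − α_j))^{−1} mod 13.
  i = 1 (α = 12): (12−6)(12−3)(12−10)(12−7) = 6·9·2·5 = 540 ≡ 7, so v_1 = 7^{−1} = 2 (mod 13).
  i = 2 (α = 6): (6−12)(6−3)(6−10)(6−7) = (−6)·3·(−4)·(−1) = −72 ≡ 6, so v_2 = 6^{−1} = 11 (mod 13).
  i = 3 (α = 3): (3−12)(3−6)(3−10)(3−7) = (−9)·(−3)·(−7)·(−4) = 756 ≡ 2, so v_3 = 2^{−1} = 7 (mod 13).
  i = 4 (α = 10): (10−12)(10−6)(10−3)(10−7) = (−2)·4·7·3 = −168 ≡ 1, so v_4 = 1^{−1} = 1 (mod 13).
  i = 5 (α = 7): (7−12)(7−6)(7−3)(7−10) = (−5)·1·4·(−3) = 60 ≡ 8, so v_5 = 8^{−1} = 5 (mod 13).
  v = [2, 11, 7, 1, 5].
Step 2: syndromes of r = [4, 0, 11, 11, 5] (all sums mod 13).
  S_0 = Σ v_i r_i = 2·4 + 11·0 + 7·11 + 1·11 + 5·5 = 121 ≡ 4.
  S_1 = Σ v_i α_i r_i = 2·12·4 + 11·6·0 + 7·3·11 + 1·10·11 + 5·7·5 = 612 ≡ 1.
  α_i^2 mod 13 = [1, 10, 9, 9, 10].
  S_2 = Σ v_i α_i^2 r_i = 2·1·4 + 11·10·0 + 7·9·11 + 1·9·11 + 5·10·5 = 1050 ≡ 10.
  S = (4, 1, 10) ≠ 0, so r is not a codeword (an error is present).
Step 3: locate the error. For a single error e at position i, S_ℓ = v_i·e·α_i^ℓ, so α_err = S_1/S_0.
  S_0^{−1} = 4^{−1} = 10 (mod 13), so α_err = 1·10 = 10 ≡ 10 = α_4. Error position i = 4.
  Consistency check: S_2/S_1 = 10·1 = 10 ≡ 10 = α_err ✓ (single-error assumption holds).
Step 4: error magnitude e = S_0/v_4 = S_0·∏_{j≠4}(α_4 − α_j) = 4·1 = 4 ≡ 4 (mod 13).
Step 5: correct position 4: c_4 = r_4 − e = 11 − 4 ≡ 7 (mod 13). Hence c = [4, 0, 11, 7, 5].
  Check: interpolating c through the α_i gives m(x) = 9 + 5·x (degree < 2) with m(α_i) = c_i for every i, so c is indeed a codeword.


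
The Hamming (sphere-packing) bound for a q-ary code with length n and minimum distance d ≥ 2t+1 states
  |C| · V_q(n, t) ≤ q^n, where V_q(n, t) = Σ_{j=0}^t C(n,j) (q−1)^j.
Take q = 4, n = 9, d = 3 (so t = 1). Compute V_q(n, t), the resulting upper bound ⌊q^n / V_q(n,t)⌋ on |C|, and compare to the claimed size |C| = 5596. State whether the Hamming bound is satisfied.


V_q(n, t) = 28, q^n = 262144, Hamming bound = 9362, |C| = 5596 ≤ bound (satisfied).

Step 1: Compute V_q(n, t) = Σ_{j=0}^1 C(n, j) (q−1)^j.
  j = 0: C(9,0)·(3)^0 = 1·1 = 1.
  j = 1: C(9,1)·(3)^1 = 9·3 = 27.
  V_q(n, t) = 1 + 27 = 28.
Step 2: q^n = 4^9 = 262144.
Step 3: Hamming bound ⌊q^n / V_q(n,t)⌋ = ⌊262144/28⌋ = 9362.
Step 4: Compare |C| = 5596 to 9362: satisfied.
The claimed |C| lies below the Hamming bound.


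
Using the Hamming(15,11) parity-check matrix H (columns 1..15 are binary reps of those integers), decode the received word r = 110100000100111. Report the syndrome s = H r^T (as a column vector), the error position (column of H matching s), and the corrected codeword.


s = (0, 0, 0, 1)^T, error position = 1, corrected codeword c = 010100000100111

Compute s = H r^T mod 2 one row at a time:
  s_1 = 0 + 0 + 1 + 0 + 0 + 1 + 1 + 1 = 4 ≡ 0 (mod 2).
  s_2 = 1 + 0 + 0 + 0 + 0 + 1 + 1 + 1 = 4 ≡ 0 (mod 2).
  s_3 = 1 + 0 + 0 + 0 + 1 + 0 + 1 + 1 = 4 ≡ 0 (mod 2).
  s_4 = 1 + 0 + 0 + 0 + 0 + 0 + 1 + 1 = 3 ≡ 1 (mod 2).
s = (0, 0, 0, 1)^T — this equals column 1 of H (binary 0001), so error is at position 1.
Correct: flip bit 1 of r = 110100000100111 to get c = 010100000100111.


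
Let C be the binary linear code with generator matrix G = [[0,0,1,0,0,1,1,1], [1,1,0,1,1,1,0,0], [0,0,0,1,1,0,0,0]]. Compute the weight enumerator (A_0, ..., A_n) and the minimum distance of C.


Weight distribution: A_0 = 1, A_2 = 1, A_3 = 1, A_4 = 1, A_5 = 2, A_6 = 1, A_7 = 1. Minimum distance d = 2.

Enumerate all 2^3 = 8 messages m ∈ F_2^3.
For each, compute codeword c = mG in F_2^8, then tally its weight.
  m = 000 → c = 00000000, weight = 0.
  m = 100 → c = 00100111, weight = 4.
  m = 010 → c = 11011100, weight = 5.
  m = 110 → c = 11111011, weight = 7.
  m = 001 → c = 00011000, weight = 2.
  m = 101 → c = 00111111, weight = 6.
  m = 011 → c = 11000100, weight = 3.
  m = 111 → c = 11100011, weight = 5.
Tally weights:
  weight 0: 1 codewords.
  weight 2: 1 codewords.
  weight 3: 1 codewords.
  weight 4: 1 codewords.
  weight 5: 2 codewords.
  weight 6: 1 codewords.
  weight 7: 1 codewords.
Minimum distance d = smallest w > 0 with A_w > 0 = 2.
Sanity: Σ A_w = 8 = 2^3 = 8 ✓.


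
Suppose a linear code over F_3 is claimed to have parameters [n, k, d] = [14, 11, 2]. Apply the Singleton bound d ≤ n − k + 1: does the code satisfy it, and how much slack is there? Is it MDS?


Singleton RHS = n − k + 1 = 4, slack = 2, bound satisfied, not MDS.

Singleton bound: d ≤ n − k + 1.
Here n = 14, k = 11, so n − k + 1 = 4.
Given d = 2, check d ≤ 4: YES.
Slack = (n − k + 1) − d = 2.
The code is NOT MDS (slack = 2 > 0).
Description: the claimed parameters are [14, 11, 2]_3; such a code would be non-MDS.


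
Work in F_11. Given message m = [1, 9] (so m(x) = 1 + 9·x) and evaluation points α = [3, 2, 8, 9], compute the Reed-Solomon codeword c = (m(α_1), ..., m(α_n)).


c = [6, 8, 7, 5]

Message polynomial: m(x) = 1 + 9·x (mod 11).
For each evaluation point α_i, compute m(α_i) mod 11:
  α_1 = 3: Horner steps 9 → 6, so m(3) = 6.
  α_2 = 2: Horner steps 9 → 8, so m(2) = 8.
  α_3 = 8: Horner steps 9 → 7, so m(8) = 7.
  α_4 = 9: Horner steps 9 → 5, so m(9) = 5.
Codeword c = [6, 8, 7, 5] ∈ F_11^4.


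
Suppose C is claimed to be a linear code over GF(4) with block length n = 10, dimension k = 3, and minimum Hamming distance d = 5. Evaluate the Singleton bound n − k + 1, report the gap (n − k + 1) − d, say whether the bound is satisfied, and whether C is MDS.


Singleton RHS = n − k + 1 = 8, slack = 3, bound satisfied, not MDS.

Singleton bound: d ≤ n − k + 1.
Here n = 10, k = 3, so n − k + 1 = 8.
Given d = 5, check d ≤ 8: YES.
Slack = (n − k + 1) − d = 3.
The code is NOT MDS (slack = 3 > 0).
Description: the claimed parameters are [10, 3, 5]_4; such a code would be non-MDS.


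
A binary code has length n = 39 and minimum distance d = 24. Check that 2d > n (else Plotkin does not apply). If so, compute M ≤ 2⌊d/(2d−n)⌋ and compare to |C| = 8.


Plotkin bound M ≤ 4; given |C| = 8 > bound (violated).

Check applicability: 2d = 48, n = 39.
2d − n = 9 > 0, so Plotkin applies.
Compute d/(2d−n) = 24/9 ≈ 2.6667.
⌊d/(2d−n)⌋ = 2.
Plotkin bound: M ≤ 2·2 = 4.
Given |C| = 8, check: VIOLATED.
This |C| is above the Plotkin bound, so no binary code with n = 39, d = 24 and 8 codewords exists.


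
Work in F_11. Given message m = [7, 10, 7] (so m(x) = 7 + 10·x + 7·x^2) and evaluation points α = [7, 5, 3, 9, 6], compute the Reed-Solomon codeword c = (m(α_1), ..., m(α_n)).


c = [2, 1, 1, 4, 0]

Message polynomial: m(x) = 7 + 10·x + 7·x^2 (mod 11).
For each evaluation point α_i, compute m(α_i) mod 11:
  α_1 = 7: Horner steps 7 → 4 → 2, so m(7) = 2.
  α_2 = 5: Horner steps 7 → 1 → 1, so m(5) = 1.
  α_3 = 3: Horner steps 7 → 9 → 1, so m(3) = 1.
  α_4 = 9: Horner steps 7 → 7 → 4, so m(9) = 4.
  α_5 = 6: Horner steps 7 → 8 → 0, so m(6) = 0.
Codeword c = [2, 1, 1, 4, 0] ∈ F_11^5.


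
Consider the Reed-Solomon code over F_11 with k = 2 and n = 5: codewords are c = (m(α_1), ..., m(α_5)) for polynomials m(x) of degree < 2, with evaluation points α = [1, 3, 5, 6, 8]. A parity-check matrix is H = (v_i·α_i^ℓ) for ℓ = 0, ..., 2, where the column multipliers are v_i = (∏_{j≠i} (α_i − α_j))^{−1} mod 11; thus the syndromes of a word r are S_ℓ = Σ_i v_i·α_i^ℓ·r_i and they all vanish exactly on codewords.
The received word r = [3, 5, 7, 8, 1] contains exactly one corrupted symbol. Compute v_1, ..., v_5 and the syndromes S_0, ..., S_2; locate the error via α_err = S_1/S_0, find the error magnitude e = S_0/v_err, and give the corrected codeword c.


S = (2, 5, 7), error at position 5, error magnitude e = 2, c = [3, 5, 7, 8, 10].

Step 1: column multipliers v_i = (∏_{j≠i}(α_i − α_j))^{−1} mod 11.
  i = 1 (α = 1): (1−3)(1−5)(1−6)(1−8) = (−2)·(−4)·(−5)·(−7) = 280 ≡ 5, so v_1 = 5^{−1} = 9 (mod 11).
  i = 2 (α = 3): (3−1)(3−5)(3−6)(3−8) = 2·(−2)·(−3)·(−5) = −60 ≡ 6, so v_2 = 6^{−1} = 2 (mod 11).
  i = 3 (α = 5): (5−1)(5−3)(5−6)(5−8) = 4·2·(−1)·(−3) = 24 ≡ 2, so v_3 = 2^{−1} = 6 (mod 11).
  i = 4 (α = 6): (6−1)(6−3)(6−5)(6−8) = 5·3·1·(−2) = −30 ≡ 3, so v_4 = 3^{−1} = 4 (mod 11).
  i = 5 (α = 8): (8−1)(8−3)(8−5)(8−6) = 7·5·3·2 = 210 ≡ 1, so v_5 = 1^{−1} = 1 (mod 11).
  v = [9, 2, 6, 4, 1].
Step 2: syndromes of r = [3, 5, 7, 8, 1] (all sums mod 11).
  S_0 = Σ v_i r_i = 9·3 + 2·5 + 6·7 + 4·8 + 1·1 = 112 ≡ 2.
  S_1 = Σ v_i α_i r_i = 9·1·3 + 2·3·5 + 6·5·7 + 4·6·8 + 1·8·1 = 467 ≡ 5.
  α_i^2 mod 11 = [1, 9, 3, 3, 9].
  S_2 = Σ v_i α_i^2 r_i = 9·1·3 + 2·9·5 + 6·3·7 + 4·3·8 + 1·9·1 = 348 ≡ 7.
  S = (2, 5, 7) ≠ 0, so r is not a codeword (an error is present).
Step 3: locate the error. For a single error e at position i, S_ℓ = v_i·e·α_i^ℓ, so α_err = S_1/S_0.
  S_0^{−1} = 2^{−1} = 6 (mod 11), so α_err = 5·6 = 30 ≡ 8 = α_5. Error position i = 5.
  Consistency check: S_2/S_1 = 7·9 = 63 ≡ 8 = α_err ✓ (single-error assumption holds).
Step 4: error magnitude e = S_0/v_5 = S_0·∏_{j≠5}(α_5 − α_j) = 2·1 = 2 ≡ 2 (mod 11).
Step 5: correct position 5: c_5 = r_5 − e = 1 − 2 ≡ 10 (mod 11). Hence c = [3, 5, 7, 8, 10].
  Check: interpolating c through the α_i gives m(x) = 2 + 1·x (degree < 2) with m(α_i) = c_i for every i, so c is indeed a codeword.


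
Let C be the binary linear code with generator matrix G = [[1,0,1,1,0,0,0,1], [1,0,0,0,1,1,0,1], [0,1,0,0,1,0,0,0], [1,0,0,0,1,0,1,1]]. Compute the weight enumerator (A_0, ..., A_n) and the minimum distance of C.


Weight distribution: A_0 = 1, A_2 = 2, A_4 = 10, A_6 = 2, A_8 = 1. Minimum distance d = 2.

Enumerate all 2^4 = 16 messages m ∈ F_2^4.
For each, compute codeword c = mG in F_2^8, then tally its weight.
  m = 0000 → c = 00000000, weight = 0.
  m = 1000 → c = 10110001, weight = 4.
  m = 0100 → c = 10001101, weight = 4.
  m = 1100 → c = 00111100, weight = 4.
  m = 0010 → c = 01001000, weight = 2.
  m = 1010 → c = 11111001, weight = 6.
  m = 0110 → c = 11000101, weight = 4.
  m = 1110 → c = 01110100, weight = 4.
  m = 0001 → c = 10001011, weight = 4.
  m = 1001 → c = 00111010, weight = 4.
  m = 0101 → c = 00000110, weight = 2.
  m = 1101 → c = 10110111, weight = 6.
  m = 0011 → c = 11000011, weight = 4.
  m = 1011 → c = 01110010, weight = 4.
  m = 0111 → c = 01001110, weight = 4.
  m = 1111 → c = 11111111, weight = 8.
Tally weights:
  weight 0: 1 codewords.
  weight 2: 2 codewords.
  weight 4: 10 codewords.
  weight 6: 2 codewords.
  weight 8: 1 codewords.
Minimum distance d = smallest w > 0 with A_w > 0 = 2.
Sanity: Σ A_w = 16 = 2^4 = 16 ✓.


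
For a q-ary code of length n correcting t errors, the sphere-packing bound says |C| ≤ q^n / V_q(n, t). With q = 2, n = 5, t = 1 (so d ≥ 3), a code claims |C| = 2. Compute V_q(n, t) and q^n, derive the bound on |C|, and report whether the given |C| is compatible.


V_q(n, t) = 6, q^n = 32, Hamming bound = 5, |C| = 2 ≤ bound (satisfied).

Step 1: Compute V_q(n, t) = Σ_{j=0}^1 C(n, j) (q−1)^j.
  j = 0: C(5,0)·(1)^0 = 1·1 = 1.
  j = 1: C(5,1)·(1)^1 = 5·1 = 5.
  V_q(n, t) = 1 + 5 = 6.
Step 2: q^n = 2^5 = 32.
Step 3: Hamming bound ⌊q^n / V_q(n,t)⌋ = ⌊32/6⌋ = 5.
Step 4: Compare |C| = 2 to 5: satisfied.
The claimed |C| lies below the Hamming bound.


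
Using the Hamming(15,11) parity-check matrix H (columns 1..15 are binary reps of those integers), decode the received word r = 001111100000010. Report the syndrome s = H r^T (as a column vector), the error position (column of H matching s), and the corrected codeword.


s = (1, 1, 0, 1)^T, error position = 13, corrected codeword c = 001111100000110

Compute s = H r^T mod 2 one row at a time:
  s_1 = 0 + 0 + 0 + 0 + 0 + 0 + 1 + 0 = 1 ≡ 1 (mod 2).
  s_2 = 1 + 1 + 1 + 1 + 0 + 0 + 1 + 0 = 5 ≡ 1 (mod 2).
  s_3 = 0 + 1 + 1 + 1 + 0 + 0 + 1 + 0 = 4 ≡ 0 (mod 2).
  s_4 = 0 + 1 + 1 + 1 + 0 + 0 + 0 + 0 = 3 ≡ 1 (mod 2).
s = (1, 1, 0, 1)^T — this equals column 13 of H (binary 1101), so error is at position 13.
Correct: flip bit 13 of r = 001111100000010 to get c = 001111100000110.


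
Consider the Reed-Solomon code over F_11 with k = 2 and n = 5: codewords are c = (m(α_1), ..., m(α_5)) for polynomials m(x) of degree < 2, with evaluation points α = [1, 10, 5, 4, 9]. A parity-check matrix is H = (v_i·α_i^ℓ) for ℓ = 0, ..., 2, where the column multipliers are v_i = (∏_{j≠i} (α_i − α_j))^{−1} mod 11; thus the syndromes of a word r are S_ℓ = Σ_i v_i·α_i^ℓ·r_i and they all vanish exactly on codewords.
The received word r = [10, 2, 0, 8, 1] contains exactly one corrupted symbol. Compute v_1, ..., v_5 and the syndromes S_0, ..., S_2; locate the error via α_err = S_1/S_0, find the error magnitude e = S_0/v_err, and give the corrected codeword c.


S = (7, 4, 7), error at position 2, error magnitude e = 9, c = [10, 4, 0, 8, 1].

Step 1: column multipliers v_i = (∏_{j≠i}(α_i − α_j))^{−1} mod 11.
  i = 1 (α = 1): (1−10)(1−5)(1−4)(1−9) = (−9)·(−4)·(−3)·(−8) = 864 ≡ 6, so v_1 = 6^{−1} = 2 (mod 11).
  i = 2 (α = 10): (10−1)(10−5)(10−4)(10−9) = 9·5·6·1 = 270 ≡ 6, so v_2 = 6^{−1} = 2 (mod 11).
  i = 3 (α = 5): (5−1)(5−10)(5−4)(5−9) = 4·(−5)·1·(−4) = 80 ≡ 3, so v_3 = 3^{−1} = 4 (mod 11).
  i = 4 (α = 4): (4−1)(4−10)(4−5)(4−9) = 3·(−6)·(−1)·(−5) = −90 ≡ 9, so v_4 = 9^{−1} = 5 (mod 11).
  i = 5 (α = 9): (9−1)(9−10)(9−5)(9−4) = 8·(−1)·4·5 = −160 ≡ 5, so v_5 = 5^{−1} = 9 (mod 11).
  v = [2, 2, 4, 5, 9].
Step 2: syndromes of r = [10, 2, 0, 8, 1] (all sums mod 11).
  S_0 = Σ v_i r_i = 2·10 + 2·2 + 4·0 + 5·8 + 9·1 = 73 ≡ 7.
  S_1 = Σ v_i α_i r_i = 2·1·10 + 2·10·2 + 4·5·0 + 5·4·8 + 9·9·1 = 301 ≡ 4.
  α_i^2 mod 11 = [1, 1, 3, 5, 4].
  S_2 = Σ v_i α_i^2 r_i = 2·1·10 + 2·1·2 + 4·3·0 + 5·5·8 + 9·4·1 = 260 ≡ 7.
  S = (7, 4, 7) ≠ 0, so r is not a codeword (an error is present).
Step 3: locate the error. For a single error e at position i, S_ℓ = v_i·e·α_i^ℓ, so α_err = S_1/S_0.
  S_0^{−1} = 7^{−1} = 8 (mod 11), so α_err = 4·8 = 32 ≡ 10 = α_2. Error position i = 2.
  Consistency check: S_2/S_1 = 7·3 = 21 ≡ 10 = α_err ✓ (single-error assumption holds).
Step 4: error magnitude e = S_0/v_2 = S_0·∏_{j≠2}(α_2 − α_j) = 7·6 = 42 ≡ 9 (mod 11).
Step 5: correct position 2: c_2 = r_2 − e = 2 − 9 ≡ 4 (mod 11). Hence c = [10, 4, 0, 8, 1].
  Check: interpolating c through the α_i gives m(x) = 7 + 3·x (degree < 2) with m(α_i) = c_i for every i, so c is indeed a codeword.


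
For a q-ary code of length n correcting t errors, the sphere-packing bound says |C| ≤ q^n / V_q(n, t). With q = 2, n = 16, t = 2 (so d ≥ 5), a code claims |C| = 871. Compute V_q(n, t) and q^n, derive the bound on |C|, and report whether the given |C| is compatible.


V_q(n, t) = 137, q^n = 65536, Hamming bound = 478, |C| = 871 > bound (violated).

Step 1: Compute V_q(n, t) = Σ_{j=0}^2 C(n, j) (q−1)^j.
  j = 0: C(16,0)·(1)^0 = 1·1 = 1.
  j = 1: C(16,1)·(1)^1 = 16·1 = 16.
  j = 2: C(16,2)·(1)^2 = 120·1 = 120.
  V_q(n, t) = 1 + 16 + 120 = 137.
Step 2: q^n = 2^16 = 65536.
Step 3: Hamming bound ⌊q^n / V_q(n,t)⌋ = ⌊65536/137⌋ = 478.
Step 4: Compare |C| = 871 to 478: violated.
The claimed |C| lies above the Hamming bound, so no 2-ary code of length 16 with d ≥ 5 can have 871 codewords.


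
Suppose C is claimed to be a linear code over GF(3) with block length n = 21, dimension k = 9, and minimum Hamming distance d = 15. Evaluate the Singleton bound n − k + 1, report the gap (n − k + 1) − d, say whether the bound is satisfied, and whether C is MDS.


Singleton RHS = n − k + 1 = 13, slack = -2, bound violated (no such code; not MDS).

Singleton bound: d ≤ n − k + 1.
Here n = 21, k = 9, so n − k + 1 = 13.
Given d = 15, check d ≤ 13: NO.
Slack = (n − k + 1) − d = -2.
The slack is negative: d = 15 exceeds n − k + 1 = 13 by 2, so the Singleton bound is violated and no linear [21, 9, 15]_3 code can exist. In particular it is not MDS (MDS requires d = n − k + 1 exactly).
Description: the claimed parameters are [21, 9, 15]_3; such a code would be impossible (violates the Singleton bound).


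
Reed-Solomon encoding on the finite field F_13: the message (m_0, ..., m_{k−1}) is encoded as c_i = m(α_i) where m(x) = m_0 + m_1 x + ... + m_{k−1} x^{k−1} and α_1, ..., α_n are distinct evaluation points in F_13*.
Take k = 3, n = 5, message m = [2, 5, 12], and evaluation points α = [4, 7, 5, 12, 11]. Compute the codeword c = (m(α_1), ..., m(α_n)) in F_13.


c = [6, 1, 2, 9, 1]

Message polynomial: m(x) = 2 + 5·x + 12·x^2 (mod 13).
For each evaluation point α_i, compute m(α_i) mod 13:
  α_1 = 4: Horner steps 12 → 1 → 6, so m(4) = 6.
  α_2 = 7: Horner steps 12 → 11 → 1, so m(7) = 1.
  α_3 = 5: Horner steps 12 → 0 → 2, so m(5) = 2.
  α_4 = 12: Horner steps 12 → 6 → 9, so m(12) = 9.
  α_5 = 11: Horner steps 12 → 7 → 1, so m(11) = 1.
Codeword c = [6, 1, 2, 9, 1] ∈ F_13^5.


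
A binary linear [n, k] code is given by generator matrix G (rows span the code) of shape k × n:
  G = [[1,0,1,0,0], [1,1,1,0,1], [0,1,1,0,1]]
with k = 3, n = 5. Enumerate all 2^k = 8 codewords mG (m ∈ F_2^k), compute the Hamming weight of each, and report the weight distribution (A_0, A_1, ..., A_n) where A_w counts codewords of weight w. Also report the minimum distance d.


Weight distribution: A_0 = 1, A_1 = 2, A_2 = 2, A_3 = 2, A_4 = 1. Minimum distance d = 1.

Enumerate all 2^3 = 8 messages m ∈ F_2^3.
For each, compute codeword c = mG in F_2^5, then tally its weight.
  m = 000 → c = 00000, weight = 0.
  m = 100 → c = 10100, weight = 2.
  m = 010 → c = 11101, weight = 4.
  m = 110 → c = 01001, weight = 2.
  m = 001 → c = 01101, weight = 3.
  m = 101 → c = 11001, weight = 3.
  m = 011 → c = 10000, weight = 1.
  m = 111 → c = 00100, weight = 1.
Tally weights:
  weight 0: 1 codewords.
  weight 1: 2 codewords.
  weight 2: 2 codewords.
  weight 3: 2 codewords.
  weight 4: 1 codewords.
Minimum distance d = smallest w > 0 with A_w > 0 = 1.
Sanity: Σ A_w = 8 = 2^3 = 8 ✓.


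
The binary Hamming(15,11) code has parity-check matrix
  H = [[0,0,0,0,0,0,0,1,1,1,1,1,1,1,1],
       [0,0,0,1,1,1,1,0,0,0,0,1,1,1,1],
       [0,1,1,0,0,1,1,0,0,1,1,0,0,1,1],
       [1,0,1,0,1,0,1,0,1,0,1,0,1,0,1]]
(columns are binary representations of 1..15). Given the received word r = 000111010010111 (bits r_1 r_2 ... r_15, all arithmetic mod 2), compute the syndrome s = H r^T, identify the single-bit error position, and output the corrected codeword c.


s = (1, 0, 0, 0)^T, error position = 8, corrected codeword c = 000111000010111

Compute s = H r^T mod 2 one row at a time:
  s_1 = 1 + 0 + 0 + 1 + 0 + 1 + 1 + 1 = 5 ≡ 1 (mod 2).
  s_2 = 1 + 1 + 1 + 0 + 0 + 1 + 1 + 1 = 6 ≡ 0 (mod 2).
  s_3 = 0 + 0 + 1 + 0 + 0 + 1 + 1 + 1 = 4 ≡ 0 (mod 2).
  s_4 = 0 + 0 + 1 + 0 + 0 + 1 + 1 + 1 = 4 ≡ 0 (mod 2).
s = (1, 0, 0, 0)^T — this equals column 8 of H (binary 1000), so error is at position 8.
Correct: flip bit 8 of r = 000111010010111 to get c = 000111000010111.


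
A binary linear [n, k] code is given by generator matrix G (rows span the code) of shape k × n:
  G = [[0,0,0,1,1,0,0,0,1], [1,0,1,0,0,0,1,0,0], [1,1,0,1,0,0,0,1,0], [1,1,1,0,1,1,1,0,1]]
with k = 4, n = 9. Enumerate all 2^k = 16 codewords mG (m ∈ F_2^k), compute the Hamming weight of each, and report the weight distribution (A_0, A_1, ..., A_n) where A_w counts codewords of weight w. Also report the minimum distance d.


Weight distribution: A_0 = 1, A_3 = 4, A_4 = 3, A_5 = 2, A_6 = 4, A_7 = 2. Minimum distance d = 3.

Enumerate all 2^4 = 16 messages m ∈ F_2^4.
For each, compute codeword c = mG in F_2^9, then tally its weight.
  m = 0000 → c = 000000000, weight = 0.
  m = 1000 → c = 000110001, weight = 3.
  m = 0100 → c = 101000100, weight = 3.
  m = 1100 → c = 101110101, weight = 6.
  m = 0010 → c = 110100010, weight = 4.
  m = 1010 → c = 110010011, weight = 5.
  m = 0110 → c = 011100110, weight = 5.
  m = 1110 → c = 011010111, weight = 6.
  m = 0001 → c = 111011101, weight = 7.
  m = 1001 → c = 111101100, weight = 6.
  m = 0101 → c = 010011001, weight = 4.
  m = 1101 → c = 010101000, weight = 3.
  m = 0011 → c = 001111111, weight = 7.
  m = 1011 → c = 001001110, weight = 4.
  m = 0111 → c = 100111011, weight = 6.
  m = 1111 → c = 100001010, weight = 3.
Tally weights:
  weight 0: 1 codewords.
  weight 3: 4 codewords.
  weight 4: 3 codewords.
  weight 5: 2 codewords.
  weight 6: 4 codewords.
  weight 7: 2 codewords.
Minimum distance d = smallest w > 0 with A_w > 0 = 3.
Sanity: Σ A_w = 16 = 2^4 = 16 ✓.


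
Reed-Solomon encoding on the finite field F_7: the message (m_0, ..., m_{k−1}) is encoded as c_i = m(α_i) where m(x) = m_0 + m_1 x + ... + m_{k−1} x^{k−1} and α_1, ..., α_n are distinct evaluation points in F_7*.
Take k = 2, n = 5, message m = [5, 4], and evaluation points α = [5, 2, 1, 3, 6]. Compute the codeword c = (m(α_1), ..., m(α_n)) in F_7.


c = [4, 6, 2, 3, 1]

Message polynomial: m(x) = 5 + 4·x (mod 7).
For each evaluation point α_i, compute m(α_i) mod 7:
  α_1 = 5: Horner steps 4 → 4, so m(5) = 4.
  α_2 = 2: Horner steps 4 → 6, so m(2) = 6.
  α_3 = 1: Horner steps 4 → 2, so m(1) = 2.
  α_4 = 3: Horner steps 4 → 3, so m(3) = 3.
  α_5 = 6: Horner steps 4 → 1, so m(6) = 1.
Codeword c = [4, 6, 2, 3, 1] ∈ F_7^5.


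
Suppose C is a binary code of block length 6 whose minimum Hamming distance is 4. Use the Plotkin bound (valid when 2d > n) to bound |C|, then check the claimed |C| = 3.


Plotkin bound M ≤ 4; given |C| = 3 ≤ bound (satisfied).

Check applicability: 2d = 8, n = 6.
2d − n = 2 > 0, so Plotkin applies.
Compute d/(2d−n) = 4/2 ≈ 2.0000.
⌊d/(2d−n)⌋ = 2.
Plotkin bound: M ≤ 2·2 = 4.
Given |C| = 3, check: satisfied.
This |C| is below the Plotkin bound.


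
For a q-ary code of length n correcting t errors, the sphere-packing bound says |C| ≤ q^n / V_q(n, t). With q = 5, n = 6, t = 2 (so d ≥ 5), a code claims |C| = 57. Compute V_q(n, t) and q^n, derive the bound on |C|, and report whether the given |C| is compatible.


V_q(n, t) = 265, q^n = 15625, Hamming bound = 58, |C| = 57 ≤ bound (satisfied).

Step 1: Compute V_q(n, t) = Σ_{j=0}^2 C(n, j) (q−1)^j.
  j = 0: C(6,0)·(4)^0 = 1·1 = 1.
  j = 1: C(6,1)·(4)^1 = 6·4 = 24.
  j = 2: C(6,2)·(4)^2 = 15·16 = 240.
  V_q(n, t) = 1 + 24 + 240 = 265.
Step 2: q^n = 5^6 = 15625.
Step 3: Hamming bound ⌊q^n / V_q(n,t)⌋ = ⌊15625/265⌋ = 58.
Step 4: Compare |C| = 57 to 58: satisfied.
The claimed |C| lies below the Hamming bound.


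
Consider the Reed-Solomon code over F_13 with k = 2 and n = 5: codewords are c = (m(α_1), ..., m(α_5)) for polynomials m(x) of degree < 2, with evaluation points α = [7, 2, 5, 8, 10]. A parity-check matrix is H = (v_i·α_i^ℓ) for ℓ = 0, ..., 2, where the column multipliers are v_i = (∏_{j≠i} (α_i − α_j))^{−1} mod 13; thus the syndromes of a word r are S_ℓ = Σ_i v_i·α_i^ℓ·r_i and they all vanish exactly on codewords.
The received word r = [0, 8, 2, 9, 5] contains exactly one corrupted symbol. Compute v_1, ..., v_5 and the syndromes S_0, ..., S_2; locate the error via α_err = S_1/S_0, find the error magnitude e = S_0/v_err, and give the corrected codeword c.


S = (7, 10, 5), error at position 1, error magnitude e = 2, c = [11, 8, 2, 9, 5].

Step 1: column multipliers v_i = (∏_{j≠i}(α_i − α_j))^{−1} mod 13.
  i = 1 (α = 7): (7−2)(7−5)(7−8)(7−10) = 5·2·(−1)·(−3) = 30 ≡ 4, so v_1 = 4^{−1} = 10 (mod 13).
  i = 2 (α = 2): (2−7)(2−5)(2−8)(2−10) = (−5)·(−3)·(−6)·(−8) = 720 ≡ 5, so v_2 = 5^{−1} = 8 (mod 13).
  i = 3 (α = 5): (5−7)(5−2)(5−8)(5−10) = (−2)·3·(−3)·(−5) = −90 ≡ 1, so v_3 = 1^{−1} = 1 (mod 13).
  i = 4 (α = 8): (8−7)(8−2)(8−5)(8−10) = 1·6·3·(−2) = −36 ≡ 3, so v_4 = 3^{−1} = 9 (mod 13).
  i = 5 (α = 10): (10−7)(10−2)(10−5)(10−8) = 3·8·5·2 = 240 ≡ 6, so v_5 = 6^{−1} = 11 (mod 13).
  v = [10, 8, 1, 9, 11].
Step 2: syndromes of r = [0, 8, 2, 9, 5] (all sums mod 13).
  S_0 = Σ v_i r_i = 10·0 + 8·8 + 1·2 + 9·9 + 11·5 = 202 ≡ 7.
  S_1 = Σ v_i α_i r_i = 10·7·0 + 8·2·8 + 1·5·2 + 9·8·9 + 11·10·5 = 1336 ≡ 10.
  α_i^2 mod 13 = [10, 4, 12, 12, 9].
  S_2 = Σ v_i α_i^2 r_i = 10·10·0 + 8·4·8 + 1·12·2 + 9·12·9 + 11·9·5 = 1747 ≡ 5.
  S = (7, 10, 5) ≠ 0, so r is not a codeword (an error is present).
Step 3: locate the error. For a single error e at position i, S_ℓ = v_i·e·α_i^ℓ, so α_err = S_1/S_0.
  S_0^{−1} = 7^{−1} = 2 (mod 13), so α_err = 10·2 = 20 ≡ 7 = α_1. Error position i = 1.
  Consistency check: S_2/S_1 = 5·4 = 20 ≡ 7 = α_err ✓ (single-error assumption holds).
Step 4: error magnitude e = S_0/v_1 = S_0·∏_{j≠1}(α_1 − α_j) = 7·4 = 28 ≡ 2 (mod 13).
Step 5: correct position 1: c_1 = r_1 − e = 0 − 2 ≡ 11 (mod 13). Hence c = [11, 8, 2, 9, 5].
  Check: interpolating c through the α_i gives m(x) = 12 + 11·x (degree < 2) with m(α_i) = c_i for every i, so c is indeed a codeword.


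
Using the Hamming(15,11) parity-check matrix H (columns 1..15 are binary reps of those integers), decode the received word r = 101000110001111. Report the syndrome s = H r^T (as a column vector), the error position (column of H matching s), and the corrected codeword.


s = (1, 1, 0, 1)^T, error position = 13, corrected codeword c = 101000110001011

Compute s = H r^T mod 2 one row at a time:
  s_1 = 1 + 0 + 0 + 0 + 1 + 1 + 1 + 1 = 5 ≡ 1 (mod 2).
  s_2 = 0 + 0 + 0 + 1 + 1 + 1 + 1 + 1 = 5 ≡ 1 (mod 2).
  s_3 = 0 + 1 + 0 + 1 + 0 + 0 + 1 + 1 = 4 ≡ 0 (mod 2).
  s_4 = 1 + 1 + 0 + 1 + 0 + 0 + 1 + 1 = 5 ≡ 1 (mod 2).
s = (1, 1, 0, 1)^T — this equals column 13 of H (binary 1101), so error is at position 13.
Correct: flip bit 13 of r = 101000110001111 to get c = 101000110001011.
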